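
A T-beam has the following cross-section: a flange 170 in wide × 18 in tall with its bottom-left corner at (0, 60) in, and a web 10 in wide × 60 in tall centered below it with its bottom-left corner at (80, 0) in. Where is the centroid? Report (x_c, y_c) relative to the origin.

x_c = 85.00 in, y_c = 62.61 in

web: A = 10 × 60 = 600.00, centroid at (85.00, 30.00).
flange: A = 170 × 18 = 3060.00, centroid at (85.00, 69.00).
ΣA = 3660.00 in²
ΣAx_c = (600.00)(85.00) + (3060.00)(85.00) = 311100.00 in³
ΣAy_c = (600.00)(30.00) + (3060.00)(69.00) = 229140.00 in³
x_c = 311100.00 / 3660.00 = 85.00 in
y_c = 229140.00 / 3660.00 = 62.61 in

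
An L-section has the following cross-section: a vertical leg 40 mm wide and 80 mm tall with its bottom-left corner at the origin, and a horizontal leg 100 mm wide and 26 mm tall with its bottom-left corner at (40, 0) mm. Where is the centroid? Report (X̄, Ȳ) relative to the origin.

X̄ = 51.38 mm, Ȳ = 27.90 mm

vertical leg: A = 40 × 80 = 3200.00, centroid at (20.00, 40.00).
horizontal leg: A = 100 × 26 = 2600.00, centroid at (90.00, 13.00).
ΣA = 5800.00 mm²
ΣAX̄ = (3200.00)(20.00) + (2600.00)(90.00) = 298000.00 mm³
ΣAȲ = (3200.00)(40.00) + (2600.00)(13.00) = 161800.00 mm³
X̄ = 298000.00 / 5800.00 = 51.38 mm
Ȳ = 161800.00 / 5800.00 = 27.90 mm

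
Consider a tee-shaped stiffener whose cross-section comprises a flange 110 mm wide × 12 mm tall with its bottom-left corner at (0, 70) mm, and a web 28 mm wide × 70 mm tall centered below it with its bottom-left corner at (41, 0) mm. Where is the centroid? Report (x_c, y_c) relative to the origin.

web: A = 28 × 70 = 1960.00, centroid at (55.00, 35.00).
flange: A = 110 × 12 = 1320.00, centroid at (55.00, 76.00).
ΣA = 3280.00 mm²
ΣAx_c = (1960.00)(55.00) + (1320.00)(55.00) = 180400.00 mm³
ΣAy_c = (1960.00)(35.00) + (1320.00)(76.00) = 168920.00 mm³
x_c = 180400.00 / 3280.00 = 55.00 mm
y_c = 168920.00 / 3280.00 = 51.50 mm

x_c = 55.00 mm, y_c = 51.50 mm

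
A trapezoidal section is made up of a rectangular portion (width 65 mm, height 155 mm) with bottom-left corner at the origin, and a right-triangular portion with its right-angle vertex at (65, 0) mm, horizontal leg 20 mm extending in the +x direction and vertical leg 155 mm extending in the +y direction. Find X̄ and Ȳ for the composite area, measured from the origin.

X̄ = 37.72 mm, Ȳ = 74.06 mm

rectangular portion: A = 65 × 155 = 10075.00, centroid at (32.50, 77.50).
triangular portion: A = ½·20·155 = 1550.00, centroid at (71.67, 51.67).
ΣA = 11625.00 mm², ΣAX̄ = 438520.83 mm³, ΣAȲ = 860895.83 mm³.
X̄ = 438520.83/11625.00 = 37.72 mm; Ȳ = 860895.83/11625.00 = 74.06 mm.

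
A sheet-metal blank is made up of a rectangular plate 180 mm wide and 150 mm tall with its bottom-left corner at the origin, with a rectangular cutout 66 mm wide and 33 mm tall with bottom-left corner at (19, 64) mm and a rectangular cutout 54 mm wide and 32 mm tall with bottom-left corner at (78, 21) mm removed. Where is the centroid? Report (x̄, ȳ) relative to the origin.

x̄ = 92.46 mm, ȳ = 77.32 mm

plate: A = 180 × 150 = 27000.00, centroid at (90.00, 75.00).
hole 1: A = −(66 × 33) = -2178.00, centroid at (52.00, 80.50).
hole 2: A = −(54 × 32) = -1728.00, centroid at (105.00, 37.00).
ΣA = 23094.00 mm²
ΣAx̄ = (27000.00)(90.00) + (-2178.00)(52.00) + (-1728.00)(105.00) = 2135304.00 mm³
ΣAȳ = (27000.00)(75.00) + (-2178.00)(80.50) + (-1728.00)(37.00) = 1785735.00 mm³
x̄ = 2135304.00 / 23094.00 = 92.46 mm
ȳ = 1785735.00 / 23094.00 = 77.32 mm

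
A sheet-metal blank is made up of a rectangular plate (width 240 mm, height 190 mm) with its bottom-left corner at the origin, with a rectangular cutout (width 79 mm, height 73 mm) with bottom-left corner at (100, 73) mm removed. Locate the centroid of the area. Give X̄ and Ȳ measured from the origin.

plate: A = 240 × 190 = 45600.00, centroid at (120.00, 95.00).
hole: A = −(79 × 73) = -5767.00, centroid at (139.50, 109.50).
ΣA = 39833.00 mm², ΣAX̄ = 4667503.50 mm³, ΣAȲ = 3700513.50 mm³.
X̄ = 4667503.50/39833.00 = 117.18 mm; Ȳ = 3700513.50/39833.00 = 92.90 mm.

X̄ = 117.18 mm, Ȳ = 92.90 mm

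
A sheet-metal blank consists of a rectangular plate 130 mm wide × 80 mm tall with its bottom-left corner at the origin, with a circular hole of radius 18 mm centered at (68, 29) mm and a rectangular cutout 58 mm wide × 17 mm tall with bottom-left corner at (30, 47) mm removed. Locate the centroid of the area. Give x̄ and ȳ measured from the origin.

plate: A = 130 × 80 = 10400.00, centroid at (65.00, 40.00).
hole 1: A = −π·18² = -1017.88, centroid at (68.00, 29.00).
hole 2: A = −(58 × 17) = -986.00, centroid at (59.00, 55.50).
ΣA = 8396.12 mm², ΣAx̄ = 548610.43 mm³, ΣAȳ = 331758.60 mm³.
x̄ = 548610.43/8396.12 = 65.34 mm; ȳ = 331758.60/8396.12 = 39.51 mm.

x̄ = 65.34 mm, ȳ = 39.51 mm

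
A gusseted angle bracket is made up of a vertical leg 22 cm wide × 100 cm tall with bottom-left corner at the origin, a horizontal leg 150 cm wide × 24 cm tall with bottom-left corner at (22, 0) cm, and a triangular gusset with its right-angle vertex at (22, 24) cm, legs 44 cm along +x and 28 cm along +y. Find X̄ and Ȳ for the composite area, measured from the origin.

vertical leg: A = 22 × 100 = 2200.00, centroid at (11.00, 50.00).
horizontal leg: A = 150 × 24 = 3600.00, centroid at (97.00, 12.00).
gusset: A = ½·44·28 = 616.00, centroid at (36.67, 33.33).
ΣA = 6416.00 cm²
ΣAX̄ = (2200.00)(11.00) + (3600.00)(97.00) + (616.00)(36.67) = 395986.67 cm³
ΣAȲ = (2200.00)(50.00) + (3600.00)(12.00) + (616.00)(33.33) = 173733.33 cm³
X̄ = 395986.67 / 6416.00 = 61.72 cm
Ȳ = 173733.33 / 6416.00 = 27.08 cm

X̄ = 61.72 cm, Ȳ = 27.08 cm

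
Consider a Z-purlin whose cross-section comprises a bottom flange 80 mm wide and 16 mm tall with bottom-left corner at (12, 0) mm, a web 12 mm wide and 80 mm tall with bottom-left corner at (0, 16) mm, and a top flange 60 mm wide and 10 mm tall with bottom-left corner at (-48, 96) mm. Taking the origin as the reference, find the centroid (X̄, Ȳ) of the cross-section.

X̄ = 21.66 mm, Ȳ = 43.87 mm

bottom flange: A = 80 × 16 = 1280.00, centroid at (52.00, 8.00).
web: A = 12 × 80 = 960.00, centroid at (6.00, 56.00).
top flange: A = 60 × 10 = 600.00, centroid at (-18.00, 101.00).
ΣA = 2840.00 mm²
ΣAX̄ = (1280.00)(52.00) + (960.00)(6.00) + (600.00)(-18.00) = 61520.00 mm³
ΣAȲ = (1280.00)(8.00) + (960.00)(56.00) + (600.00)(101.00) = 124600.00 mm³
X̄ = 61520.00 / 2840.00 = 21.66 mm
Ȳ = 124600.00 / 2840.00 = 43.87 mm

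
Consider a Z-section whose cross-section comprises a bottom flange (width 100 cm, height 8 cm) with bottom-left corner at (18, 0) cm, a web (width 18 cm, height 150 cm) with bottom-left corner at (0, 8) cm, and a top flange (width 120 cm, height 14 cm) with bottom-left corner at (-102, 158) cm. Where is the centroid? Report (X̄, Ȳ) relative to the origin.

X̄ = 1.57 cm, Ȳ = 97.39 cm

Part | A | x̄ᵢ | ȳᵢ | A·x̄ᵢ | A·ȳᵢ
bottom flange | 800.00 | 68.00 | 4.00 | 54400.00 | 3200.00
web | 2700.00 | 9.00 | 83.00 | 24300.00 | 224100.00
top flange | 1680.00 | -42.00 | 165.00 | -70560.00 | 277200.00
Σ | 5180.00 |  |  | 8140.00 | 504500.00
X̄ = 8140.00 / 5180.00 = 1.57 cm
Ȳ = 504500.00 / 5180.00 = 97.39 cm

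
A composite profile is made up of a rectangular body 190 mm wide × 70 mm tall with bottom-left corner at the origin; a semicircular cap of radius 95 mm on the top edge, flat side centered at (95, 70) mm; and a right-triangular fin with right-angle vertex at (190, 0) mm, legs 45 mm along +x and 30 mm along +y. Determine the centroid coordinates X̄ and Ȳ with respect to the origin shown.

Part | A | x̄ᵢ | ȳᵢ | A·x̄ᵢ | A·ȳᵢ
rectangular body | 13300.00 | 95.00 | 35.00 | 1263500.00 | 465500.00
semicircular top | 14176.44 | 95.00 | 110.32 | 1346761.50 | 1563933.91
triangular fin | 675.00 | 205.00 | 10.00 | 138375.00 | 6750.00
Σ | 28151.44 |  |  | 2748636.50 | 2036183.91
X̄ = 2748636.50 / 28151.44 = 97.64 mm
Ȳ = 2036183.91 / 28151.44 = 72.33 mm

X̄ = 97.64 mm, Ȳ = 72.33 mm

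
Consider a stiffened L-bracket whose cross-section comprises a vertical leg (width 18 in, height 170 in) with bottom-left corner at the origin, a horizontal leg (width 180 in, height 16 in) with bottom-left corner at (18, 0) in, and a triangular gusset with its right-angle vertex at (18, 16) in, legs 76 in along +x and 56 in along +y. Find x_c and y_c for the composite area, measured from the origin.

x_c = 53.40 in, y_c = 44.24 in

vertical leg: A = 18 × 170 = 3060.00, centroid at (9.00, 85.00).
horizontal leg: A = 180 × 16 = 2880.00, centroid at (108.00, 8.00).
gusset: A = ½·76·56 = 2128.00, centroid at (43.33, 34.67).
ΣA = 8068.00 in²
ΣAx_c = (3060.00)(9.00) + (2880.00)(108.00) + (2128.00)(43.33) = 430793.33 in³
ΣAy_c = (3060.00)(85.00) + (2880.00)(8.00) + (2128.00)(34.67) = 356910.67 in³
x_c = 430793.33 / 8068.00 = 53.40 in
y_c = 356910.67 / 8068.00 = 44.24 in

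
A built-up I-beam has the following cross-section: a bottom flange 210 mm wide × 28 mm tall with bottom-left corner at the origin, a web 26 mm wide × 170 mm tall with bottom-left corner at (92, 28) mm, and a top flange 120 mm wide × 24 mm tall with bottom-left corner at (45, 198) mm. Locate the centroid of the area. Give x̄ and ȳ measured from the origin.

bottom flange: A = 210 × 28 = 5880.00, centroid at (105.00, 14.00).
web: A = 26 × 170 = 4420.00, centroid at (105.00, 113.00).
top flange: A = 120 × 24 = 2880.00, centroid at (105.00, 210.00).
ΣA = 13180.00 mm², ΣAx̄ = 1383900.00 mm³, ΣAȳ = 1186580.00 mm³.
x̄ = 1383900.00/13180.00 = 105.00 mm; ȳ = 1186580.00/13180.00 = 90.03 mm.

x̄ = 105.00 mm, ȳ = 90.03 mm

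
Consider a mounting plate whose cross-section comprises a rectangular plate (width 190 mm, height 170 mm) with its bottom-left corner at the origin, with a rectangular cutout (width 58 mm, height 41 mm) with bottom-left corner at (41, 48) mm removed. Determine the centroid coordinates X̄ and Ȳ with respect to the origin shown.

X̄ = 96.99 mm, Ȳ = 86.31 mm

plate: A = 190 × 170 = 32300.00, centroid at (95.00, 85.00).
hole: A = −(58 × 41) = -2378.00, centroid at (70.00, 68.50).
ΣA = 29922.00 mm²
ΣAX̄ = (32300.00)(95.00) + (-2378.00)(70.00) = 2902040.00 mm³
ΣAȲ = (32300.00)(85.00) + (-2378.00)(68.50) = 2582607.00 mm³
X̄ = 2902040.00 / 29922.00 = 96.99 mm
Ȳ = 2582607.00 / 29922.00 = 86.31 mm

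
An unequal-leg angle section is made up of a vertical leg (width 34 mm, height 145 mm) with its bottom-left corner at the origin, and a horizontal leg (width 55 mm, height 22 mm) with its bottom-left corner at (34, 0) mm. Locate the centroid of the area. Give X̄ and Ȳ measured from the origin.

X̄ = 25.77 mm, Ȳ = 60.38 mm

vertical leg: A = 34 × 145 = 4930.00, centroid at (17.00, 72.50).
horizontal leg: A = 55 × 22 = 1210.00, centroid at (61.50, 11.00).
ΣA = 6140.00 mm²
ΣAX̄ = (4930.00)(17.00) + (1210.00)(61.50) = 158225.00 mm³
ΣAȲ = (4930.00)(72.50) + (1210.00)(11.00) = 370735.00 mm³
X̄ = 158225.00 / 6140.00 = 25.77 mm
Ȳ = 370735.00 / 6140.00 = 60.38 mm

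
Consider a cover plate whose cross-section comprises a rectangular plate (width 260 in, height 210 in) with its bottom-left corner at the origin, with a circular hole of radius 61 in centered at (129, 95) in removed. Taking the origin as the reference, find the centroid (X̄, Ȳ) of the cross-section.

X̄ = 130.27 in, Ȳ = 107.72 in

plate: A = 260 × 210 = 54600.00, centroid at (130.00, 105.00).
hole: A = −π·61² = -11689.87, centroid at (129.00, 95.00).
ΣA = 42910.13 in²
ΣAX̄ = (54600.00)(130.00) + (-11689.87)(129.00) = 5590007.25 in³
ΣAȲ = (54600.00)(105.00) + (-11689.87)(95.00) = 4622462.70 in³
X̄ = 5590007.25 / 42910.13 = 130.27 in
Ȳ = 4622462.70 / 42910.13 = 107.72 in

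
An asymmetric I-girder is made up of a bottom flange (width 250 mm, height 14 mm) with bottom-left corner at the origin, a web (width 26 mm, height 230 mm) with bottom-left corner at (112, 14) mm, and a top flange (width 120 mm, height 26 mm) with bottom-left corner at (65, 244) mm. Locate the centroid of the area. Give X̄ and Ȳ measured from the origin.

bottom flange: A = 250 × 14 = 3500.00, centroid at (125.00, 7.00).
web: A = 26 × 230 = 5980.00, centroid at (125.00, 129.00).
top flange: A = 120 × 26 = 3120.00, centroid at (125.00, 257.00).
ΣA = 12600.00 mm²
ΣAX̄ = (3500.00)(125.00) + (5980.00)(125.00) + (3120.00)(125.00) = 1575000.00 mm³
ΣAȲ = (3500.00)(7.00) + (5980.00)(129.00) + (3120.00)(257.00) = 1597760.00 mm³
X̄ = 1575000.00 / 12600.00 = 125.00 mm
Ȳ = 1597760.00 / 12600.00 = 126.81 mm

X̄ = 125.00 mm, Ȳ = 126.81 mm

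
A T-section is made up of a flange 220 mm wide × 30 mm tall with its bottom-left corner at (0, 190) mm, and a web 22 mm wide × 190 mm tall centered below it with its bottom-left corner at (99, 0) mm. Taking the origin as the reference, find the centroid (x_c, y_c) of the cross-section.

web: A = 22 × 190 = 4180.00, centroid at (110.00, 95.00).
flange: A = 220 × 30 = 6600.00, centroid at (110.00, 205.00).
ΣA = 10780.00 mm², ΣAx_c = 1185800.00 mm³, ΣAy_c = 1750100.00 mm³.
x_c = 1185800.00/10780.00 = 110.00 mm; y_c = 1750100.00/10780.00 = 162.35 mm.

x_c = 110.00 mm, y_c = 162.35 mm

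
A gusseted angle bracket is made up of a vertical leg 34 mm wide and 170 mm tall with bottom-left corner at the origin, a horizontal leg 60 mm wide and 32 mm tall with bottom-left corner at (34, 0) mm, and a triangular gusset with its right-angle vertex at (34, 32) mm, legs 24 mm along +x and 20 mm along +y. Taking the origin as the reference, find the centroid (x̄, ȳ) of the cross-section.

x̄ = 29.12 mm, ȳ = 66.91 mm

vertical leg: A = 34 × 170 = 5780.00, centroid at (17.00, 85.00).
horizontal leg: A = 60 × 32 = 1920.00, centroid at (64.00, 16.00).
gusset: A = ½·24·20 = 240.00, centroid at (42.00, 38.67).
ΣA = 7940.00 mm²
ΣAx̄ = (5780.00)(17.00) + (1920.00)(64.00) + (240.00)(42.00) = 231220.00 mm³
ΣAȳ = (5780.00)(85.00) + (1920.00)(16.00) + (240.00)(38.67) = 531300.00 mm³
x̄ = 231220.00 / 7940.00 = 29.12 mm
ȳ = 531300.00 / 7940.00 = 66.91 mm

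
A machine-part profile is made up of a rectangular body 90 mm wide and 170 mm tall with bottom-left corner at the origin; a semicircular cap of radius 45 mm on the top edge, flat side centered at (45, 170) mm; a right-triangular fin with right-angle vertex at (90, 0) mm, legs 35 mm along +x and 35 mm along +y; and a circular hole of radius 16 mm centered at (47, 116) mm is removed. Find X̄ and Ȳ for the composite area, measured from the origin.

X̄ = 46.81 mm, Ȳ = 99.29 mm

Part | A | x̄ᵢ | ȳᵢ | A·x̄ᵢ | A·ȳᵢ
rectangular body | 15300.00 | 45.00 | 85.00 | 688500.00 | 1300500.00
semicircular top | 3180.86 | 45.00 | 189.10 | 143138.82 | 601496.64
triangular fin | 612.50 | 101.67 | 11.67 | 62270.83 | 7145.83
hole | -804.25 | 47.00 | 116.00 | -37799.64 | -93292.74
Σ | 18289.11 |  |  | 856110.01 | 1815849.73
X̄ = 856110.01 / 18289.11 = 46.81 mm
Ȳ = 1815849.73 / 18289.11 = 99.29 mm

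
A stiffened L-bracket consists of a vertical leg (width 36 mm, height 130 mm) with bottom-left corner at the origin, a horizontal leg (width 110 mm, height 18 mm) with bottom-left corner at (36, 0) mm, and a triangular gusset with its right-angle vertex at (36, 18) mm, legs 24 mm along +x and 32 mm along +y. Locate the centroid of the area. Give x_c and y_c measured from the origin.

vertical leg: A = 36 × 130 = 4680.00, centroid at (18.00, 65.00).
horizontal leg: A = 110 × 18 = 1980.00, centroid at (91.00, 9.00).
gusset: A = ½·24·32 = 384.00, centroid at (44.00, 28.67).
ΣA = 7044.00 mm²
ΣAx_c = (4680.00)(18.00) + (1980.00)(91.00) + (384.00)(44.00) = 281316.00 mm³
ΣAy_c = (4680.00)(65.00) + (1980.00)(9.00) + (384.00)(28.67) = 333028.00 mm³
x_c = 281316.00 / 7044.00 = 39.94 mm
y_c = 333028.00 / 7044.00 = 47.28 mm

x_c = 39.94 mm, y_c = 47.28 mm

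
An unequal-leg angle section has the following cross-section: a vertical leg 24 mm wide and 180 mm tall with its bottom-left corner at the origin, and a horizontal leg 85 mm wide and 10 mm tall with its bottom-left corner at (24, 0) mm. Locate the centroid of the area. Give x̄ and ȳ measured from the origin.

x̄ = 20.96 mm, ȳ = 76.03 mm

Part | A | x̄ᵢ | ȳᵢ | A·x̄ᵢ | A·ȳᵢ
vertical leg | 4320.00 | 12.00 | 90.00 | 51840.00 | 388800.00
horizontal leg | 850.00 | 66.50 | 5.00 | 56525.00 | 4250.00
Σ | 5170.00 |  |  | 108365.00 | 393050.00
x̄ = 108365.00 / 5170.00 = 20.96 mm
ȳ = 393050.00 / 5170.00 = 76.03 mm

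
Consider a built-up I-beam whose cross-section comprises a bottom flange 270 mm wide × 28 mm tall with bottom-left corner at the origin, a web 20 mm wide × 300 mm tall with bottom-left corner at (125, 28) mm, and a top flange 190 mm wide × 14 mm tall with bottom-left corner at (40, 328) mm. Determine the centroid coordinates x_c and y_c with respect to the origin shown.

Part | A | x̄ᵢ | ȳᵢ | A·x̄ᵢ | A·ȳᵢ
bottom flange | 7560.00 | 135.00 | 14.00 | 1020600.00 | 105840.00
web | 6000.00 | 135.00 | 178.00 | 810000.00 | 1068000.00
top flange | 2660.00 | 135.00 | 335.00 | 359100.00 | 891100.00
Σ | 16220.00 |  |  | 2189700.00 | 2064940.00
x_c = 2189700.00 / 16220.00 = 135.00 mm
y_c = 2064940.00 / 16220.00 = 127.31 mm

x_c = 135.00 mm, y_c = 127.31 mm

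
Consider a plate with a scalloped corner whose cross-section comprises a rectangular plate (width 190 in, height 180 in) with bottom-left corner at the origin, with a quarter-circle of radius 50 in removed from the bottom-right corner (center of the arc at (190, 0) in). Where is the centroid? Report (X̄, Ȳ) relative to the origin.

plate: A = 190 × 180 = 34200.00, centroid at (95.00, 90.00).
removed quarter-circle: A = −¼π·50² = -1963.50, centroid at (168.78, 21.22).
ΣA = 32236.50 in², ΣAX̄ = 2917602.54 in³, ΣAȲ = 3036333.33 in³.
X̄ = 2917602.54/32236.50 = 90.51 in; Ȳ = 3036333.33/32236.50 = 94.19 in.

X̄ = 90.51 in, Ȳ = 94.19 in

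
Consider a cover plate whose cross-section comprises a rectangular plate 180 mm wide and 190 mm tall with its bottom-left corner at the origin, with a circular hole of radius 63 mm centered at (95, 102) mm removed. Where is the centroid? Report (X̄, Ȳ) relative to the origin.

X̄ = 87.13 mm, Ȳ = 90.98 mm

Part | A | x̄ᵢ | ȳᵢ | A·x̄ᵢ | A·ȳᵢ
plate | 34200.00 | 90.00 | 95.00 | 3078000.00 | 3249000.00
hole | -12468.98 | 95.00 | 102.00 | -1184553.22 | -1271836.09
Σ | 21731.02 |  |  | 1893446.78 | 1977163.91
X̄ = 1893446.78 / 21731.02 = 87.13 mm
Ȳ = 1977163.91 / 21731.02 = 90.98 mm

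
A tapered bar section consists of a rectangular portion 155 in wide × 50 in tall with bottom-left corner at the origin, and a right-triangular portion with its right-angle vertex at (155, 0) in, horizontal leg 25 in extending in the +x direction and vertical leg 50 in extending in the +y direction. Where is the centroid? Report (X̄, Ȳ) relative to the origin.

rectangular portion: A = 155 × 50 = 7750.00, centroid at (77.50, 25.00).
triangular portion: A = ½·25·50 = 625.00, centroid at (163.33, 16.67).
ΣA = 8375.00 in²
ΣAX̄ = (7750.00)(77.50) + (625.00)(163.33) = 702708.33 in³
ΣAȲ = (7750.00)(25.00) + (625.00)(16.67) = 204166.67 in³
X̄ = 702708.33 / 8375.00 = 83.91 in
Ȳ = 204166.67 / 8375.00 = 24.38 in

X̄ = 83.91 in, Ȳ = 24.38 in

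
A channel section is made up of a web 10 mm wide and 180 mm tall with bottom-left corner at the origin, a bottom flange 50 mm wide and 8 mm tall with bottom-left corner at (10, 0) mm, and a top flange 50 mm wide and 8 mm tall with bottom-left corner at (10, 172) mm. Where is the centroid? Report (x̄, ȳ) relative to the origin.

web: A = 10 × 180 = 1800.00, centroid at (5.00, 90.00).
bottom flange: A = 50 × 8 = 400.00, centroid at (35.00, 4.00).
top flange: A = 50 × 8 = 400.00, centroid at (35.00, 176.00).
ΣA = 2600.00 mm², ΣAx̄ = 37000.00 mm³, ΣAȳ = 234000.00 mm³.
x̄ = 37000.00/2600.00 = 14.23 mm; ȳ = 234000.00/2600.00 = 90.00 mm.

x̄ = 14.23 mm, ȳ = 90.00 mm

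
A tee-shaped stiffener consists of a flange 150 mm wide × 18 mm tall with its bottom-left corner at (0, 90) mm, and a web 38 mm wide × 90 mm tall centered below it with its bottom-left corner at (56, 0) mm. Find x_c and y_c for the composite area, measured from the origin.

web: A = 38 × 90 = 3420.00, centroid at (75.00, 45.00).
flange: A = 150 × 18 = 2700.00, centroid at (75.00, 99.00).
ΣA = 6120.00 mm², ΣAx_c = 459000.00 mm³, ΣAy_c = 421200.00 mm³.
x_c = 459000.00/6120.00 = 75.00 mm; y_c = 421200.00/6120.00 = 68.82 mm.

x_c = 75.00 mm, y_c = 68.82 mm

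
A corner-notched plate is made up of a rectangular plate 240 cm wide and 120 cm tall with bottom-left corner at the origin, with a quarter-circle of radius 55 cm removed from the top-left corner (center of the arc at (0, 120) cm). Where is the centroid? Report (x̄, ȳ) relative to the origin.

x̄ = 128.69 cm, ȳ = 56.70 cm

plate: A = 240 × 120 = 28800.00, centroid at (120.00, 60.00).
removed quarter-circle: A = −¼π·55² = -2375.83, centroid at (23.34, 96.66).
ΣA = 26424.17 cm², ΣAx̄ = 3400541.67 cm³, ΣAȳ = 1498358.80 cm³.
x̄ = 3400541.67/26424.17 = 128.69 cm; ȳ = 1498358.80/26424.17 = 56.70 cm.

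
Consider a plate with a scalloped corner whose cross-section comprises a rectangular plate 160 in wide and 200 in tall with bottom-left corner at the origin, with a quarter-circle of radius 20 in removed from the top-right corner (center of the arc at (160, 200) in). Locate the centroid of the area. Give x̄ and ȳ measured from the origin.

x̄ = 79.29 in, ȳ = 99.09 in

plate: A = 160 × 200 = 32000.00, centroid at (80.00, 100.00).
removed quarter-circle: A = −¼π·20² = -314.16, centroid at (151.51, 191.51).
ΣA = 31685.84 in², ΣAx̄ = 2512401.18 in³, ΣAȳ = 3139834.81 in³.
x̄ = 2512401.18/31685.84 = 79.29 in; ȳ = 3139834.81/31685.84 = 99.09 in.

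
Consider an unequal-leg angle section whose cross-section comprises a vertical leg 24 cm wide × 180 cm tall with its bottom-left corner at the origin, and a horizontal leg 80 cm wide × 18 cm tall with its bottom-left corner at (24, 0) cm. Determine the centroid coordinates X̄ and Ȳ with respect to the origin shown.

vertical leg: A = 24 × 180 = 4320.00, centroid at (12.00, 90.00).
horizontal leg: A = 80 × 18 = 1440.00, centroid at (64.00, 9.00).
ΣA = 5760.00 cm², ΣAX̄ = 144000.00 cm³, ΣAȲ = 401760.00 cm³.
X̄ = 144000.00/5760.00 = 25.00 cm; Ȳ = 401760.00/5760.00 = 69.75 cm.

X̄ = 25.00 cm, Ȳ = 69.75 cm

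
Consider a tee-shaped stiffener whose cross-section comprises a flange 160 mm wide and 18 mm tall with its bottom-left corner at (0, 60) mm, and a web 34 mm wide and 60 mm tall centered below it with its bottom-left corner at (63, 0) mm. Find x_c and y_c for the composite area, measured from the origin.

web: A = 34 × 60 = 2040.00, centroid at (80.00, 30.00).
flange: A = 160 × 18 = 2880.00, centroid at (80.00, 69.00).
ΣA = 4920.00 mm², ΣAx_c = 393600.00 mm³, ΣAy_c = 259920.00 mm³.
x_c = 393600.00/4920.00 = 80.00 mm; y_c = 259920.00/4920.00 = 52.83 mm.

x_c = 80.00 mm, y_c = 52.83 mm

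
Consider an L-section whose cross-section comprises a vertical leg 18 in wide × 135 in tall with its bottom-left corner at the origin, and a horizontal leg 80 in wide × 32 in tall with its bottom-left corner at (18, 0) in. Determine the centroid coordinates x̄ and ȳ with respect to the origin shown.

vertical leg: A = 18 × 135 = 2430.00, centroid at (9.00, 67.50).
horizontal leg: A = 80 × 32 = 2560.00, centroid at (58.00, 16.00).
ΣA = 4990.00 in²
ΣAx̄ = (2430.00)(9.00) + (2560.00)(58.00) = 170350.00 in³
ΣAȳ = (2430.00)(67.50) + (2560.00)(16.00) = 204985.00 in³
x̄ = 170350.00 / 4990.00 = 34.14 in
ȳ = 204985.00 / 4990.00 = 41.08 in

x̄ = 34.14 in, ȳ = 41.08 in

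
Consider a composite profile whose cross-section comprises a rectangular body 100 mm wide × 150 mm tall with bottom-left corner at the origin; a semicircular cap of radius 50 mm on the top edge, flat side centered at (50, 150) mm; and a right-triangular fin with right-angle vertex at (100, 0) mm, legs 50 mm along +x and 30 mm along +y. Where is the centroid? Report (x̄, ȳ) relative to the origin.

x̄ = 52.54 mm, ȳ = 91.73 mm

rectangular body: A = 100 × 150 = 15000.00, centroid at (50.00, 75.00).
semicircular top: A = ½π·50² = 3926.99, centroid at (50.00, 171.22).
triangular fin: A = ½·50·30 = 750.00, centroid at (116.67, 10.00).
ΣA = 19676.99 mm², ΣAx̄ = 1033849.54 mm³, ΣAȳ = 1804881.96 mm³.
x̄ = 1033849.54/19676.99 = 52.54 mm; ȳ = 1804881.96/19676.99 = 91.73 mm.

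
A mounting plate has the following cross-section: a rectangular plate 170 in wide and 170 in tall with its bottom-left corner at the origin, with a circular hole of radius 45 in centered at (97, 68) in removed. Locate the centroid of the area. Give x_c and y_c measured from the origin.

x_c = 81.61 in, y_c = 89.80 in

plate: A = 170 × 170 = 28900.00, centroid at (85.00, 85.00).
hole: A = −π·45² = -6361.73, centroid at (97.00, 68.00).
ΣA = 22538.27 in²
ΣAx_c = (28900.00)(85.00) + (-6361.73)(97.00) = 1839412.66 in³
ΣAy_c = (28900.00)(85.00) + (-6361.73)(68.00) = 2023902.69 in³
x_c = 1839412.66 / 22538.27 = 81.61 in
y_c = 2023902.69 / 22538.27 = 89.80 in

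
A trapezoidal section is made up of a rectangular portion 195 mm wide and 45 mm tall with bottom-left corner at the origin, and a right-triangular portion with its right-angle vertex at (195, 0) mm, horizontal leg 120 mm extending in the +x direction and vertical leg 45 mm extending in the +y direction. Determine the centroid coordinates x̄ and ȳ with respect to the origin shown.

x̄ = 129.85 mm, ȳ = 20.74 mm

rectangular portion: A = 195 × 45 = 8775.00, centroid at (97.50, 22.50).
triangular portion: A = ½·120·45 = 2700.00, centroid at (235.00, 15.00).
ΣA = 11475.00 mm², ΣAx̄ = 1490062.50 mm³, ΣAȳ = 237937.50 mm³.
x̄ = 1490062.50/11475.00 = 129.85 mm; ȳ = 237937.50/11475.00 = 20.74 mm.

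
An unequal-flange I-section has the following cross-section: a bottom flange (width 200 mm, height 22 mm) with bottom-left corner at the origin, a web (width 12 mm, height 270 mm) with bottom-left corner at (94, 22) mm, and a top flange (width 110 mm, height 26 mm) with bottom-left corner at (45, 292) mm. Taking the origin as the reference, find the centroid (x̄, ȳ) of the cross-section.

bottom flange: A = 200 × 22 = 4400.00, centroid at (100.00, 11.00).
web: A = 12 × 270 = 3240.00, centroid at (100.00, 157.00).
top flange: A = 110 × 26 = 2860.00, centroid at (100.00, 305.00).
ΣA = 10500.00 mm², ΣAx̄ = 1050000.00 mm³, ΣAȳ = 1429380.00 mm³.
x̄ = 1050000.00/10500.00 = 100.00 mm; ȳ = 1429380.00/10500.00 = 136.13 mm.

x̄ = 100.00 mm, ȳ = 136.13 mm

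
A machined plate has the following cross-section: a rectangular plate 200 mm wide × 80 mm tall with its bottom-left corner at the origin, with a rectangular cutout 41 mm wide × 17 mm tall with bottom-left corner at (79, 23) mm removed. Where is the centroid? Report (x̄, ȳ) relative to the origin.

x̄ = 100.02 mm, ȳ = 40.39 mm

plate: A = 200 × 80 = 16000.00, centroid at (100.00, 40.00).
hole: A = −(41 × 17) = -697.00, centroid at (99.50, 31.50).
ΣA = 15303.00 mm², ΣAx̄ = 1530648.50 mm³, ΣAȳ = 618044.50 mm³.
x̄ = 1530648.50/15303.00 = 100.02 mm; ȳ = 618044.50/15303.00 = 40.39 mm.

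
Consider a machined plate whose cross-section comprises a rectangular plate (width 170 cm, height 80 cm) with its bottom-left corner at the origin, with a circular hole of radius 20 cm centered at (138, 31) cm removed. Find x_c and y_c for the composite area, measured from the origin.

x_c = 79.60 cm, y_c = 40.92 cm

plate: A = 170 × 80 = 13600.00, centroid at (85.00, 40.00).
hole: A = −π·20² = -1256.64, centroid at (138.00, 31.00).
ΣA = 12343.36 cm², ΣAx_c = 982584.09 cm³, ΣAy_c = 505044.25 cm³.
x_c = 982584.09/12343.36 = 79.60 cm; y_c = 505044.25/12343.36 = 40.92 cm.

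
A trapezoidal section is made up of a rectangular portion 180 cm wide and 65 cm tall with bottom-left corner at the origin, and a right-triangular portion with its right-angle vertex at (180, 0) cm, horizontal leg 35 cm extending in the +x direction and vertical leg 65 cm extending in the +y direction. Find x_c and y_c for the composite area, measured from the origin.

x_c = 99.01 cm, y_c = 31.54 cm

Part | A | x̄ᵢ | ȳᵢ | A·x̄ᵢ | A·ȳᵢ
rectangular portion | 11700.00 | 90.00 | 32.50 | 1053000.00 | 380250.00
triangular portion | 1137.50 | 191.67 | 21.67 | 218020.83 | 24645.83
Σ | 12837.50 |  |  | 1271020.83 | 404895.83
x_c = 1271020.83 / 12837.50 = 99.01 cm
y_c = 404895.83 / 12837.50 = 31.54 cm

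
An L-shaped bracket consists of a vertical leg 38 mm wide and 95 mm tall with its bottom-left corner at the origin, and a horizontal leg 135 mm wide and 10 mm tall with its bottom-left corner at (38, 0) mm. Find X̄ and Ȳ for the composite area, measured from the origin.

X̄ = 42.54 mm, Ȳ = 35.93 mm

vertical leg: A = 38 × 95 = 3610.00, centroid at (19.00, 47.50).
horizontal leg: A = 135 × 10 = 1350.00, centroid at (105.50, 5.00).
ΣA = 4960.00 mm², ΣAX̄ = 211015.00 mm³, ΣAȲ = 178225.00 mm³.
X̄ = 211015.00/4960.00 = 42.54 mm; Ȳ = 178225.00/4960.00 = 35.93 mm.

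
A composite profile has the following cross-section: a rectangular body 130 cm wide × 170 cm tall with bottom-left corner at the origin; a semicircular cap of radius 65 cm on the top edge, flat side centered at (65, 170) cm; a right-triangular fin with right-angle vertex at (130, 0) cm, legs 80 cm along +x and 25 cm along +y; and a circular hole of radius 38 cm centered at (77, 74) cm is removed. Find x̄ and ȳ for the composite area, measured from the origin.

Part | A | x̄ᵢ | ȳᵢ | A·x̄ᵢ | A·ȳᵢ
rectangular body | 22100.00 | 65.00 | 85.00 | 1436500.00 | 1878500.00
semicircular top | 6636.61 | 65.00 | 197.59 | 431379.94 | 1311307.80
triangular fin | 1000.00 | 156.67 | 8.33 | 156666.67 | 8333.33
hole | -4536.46 | 77.00 | 74.00 | -349307.40 | -335698.02
Σ | 25200.15 |  |  | 1675239.20 | 2862443.10
x̄ = 1675239.20 / 25200.15 = 66.48 cm
ȳ = 2862443.10 / 25200.15 = 113.59 cm

x̄ = 66.48 cm, ȳ = 113.59 cm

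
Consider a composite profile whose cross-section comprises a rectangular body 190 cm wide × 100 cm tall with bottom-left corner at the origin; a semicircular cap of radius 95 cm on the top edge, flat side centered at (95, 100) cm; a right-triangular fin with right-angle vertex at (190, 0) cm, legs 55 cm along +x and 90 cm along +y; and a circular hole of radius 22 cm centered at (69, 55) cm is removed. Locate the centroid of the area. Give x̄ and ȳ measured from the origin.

x̄ = 104.38 cm, ȳ = 85.84 cm

rectangular body: A = 190 × 100 = 19000.00, centroid at (95.00, 50.00).
semicircular top: A = ½π·95² = 14176.44, centroid at (95.00, 140.32).
triangular fin: A = ½·55·90 = 2475.00, centroid at (208.33, 30.00).
hole: A = −π·22² = -1520.53, centroid at (69.00, 55.00).
ΣA = 34130.91 cm², ΣAx̄ = 3562469.87 cm³, ΣAȳ = 2929847.82 cm³.
x̄ = 3562469.87/34130.91 = 104.38 cm; ȳ = 2929847.82/34130.91 = 85.84 cm.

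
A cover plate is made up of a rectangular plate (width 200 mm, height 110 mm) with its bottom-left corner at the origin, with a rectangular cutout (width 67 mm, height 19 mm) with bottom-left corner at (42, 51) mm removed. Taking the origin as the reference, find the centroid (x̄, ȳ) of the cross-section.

x̄ = 101.50 mm, ȳ = 54.66 mm

plate: A = 200 × 110 = 22000.00, centroid at (100.00, 55.00).
hole: A = −(67 × 19) = -1273.00, centroid at (75.50, 60.50).
ΣA = 20727.00 mm², ΣAx̄ = 2103888.50 mm³, ΣAȳ = 1132983.50 mm³.
x̄ = 2103888.50/20727.00 = 101.50 mm; ȳ = 1132983.50/20727.00 = 54.66 mm.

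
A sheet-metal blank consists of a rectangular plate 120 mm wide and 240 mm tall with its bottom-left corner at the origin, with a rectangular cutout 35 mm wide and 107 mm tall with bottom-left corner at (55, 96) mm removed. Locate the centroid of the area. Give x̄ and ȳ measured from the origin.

x̄ = 58.13 mm, ȳ = 115.59 mm

plate: A = 120 × 240 = 28800.00, centroid at (60.00, 120.00).
hole: A = −(35 × 107) = -3745.00, centroid at (72.50, 149.50).
ΣA = 25055.00 mm²
ΣAx̄ = (28800.00)(60.00) + (-3745.00)(72.50) = 1456487.50 mm³
ΣAȳ = (28800.00)(120.00) + (-3745.00)(149.50) = 2896122.50 mm³
x̄ = 1456487.50 / 25055.00 = 58.13 mm
ȳ = 2896122.50 / 25055.00 = 115.59 mm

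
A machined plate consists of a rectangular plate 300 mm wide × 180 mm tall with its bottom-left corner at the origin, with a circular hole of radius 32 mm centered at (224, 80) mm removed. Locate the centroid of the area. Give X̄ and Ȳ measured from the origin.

Part | A | x̄ᵢ | ȳᵢ | A·x̄ᵢ | A·ȳᵢ
plate | 54000.00 | 150.00 | 90.00 | 8100000.00 | 4860000.00
hole | -3216.99 | 224.00 | 80.00 | -720605.96 | -257359.27
Σ | 50783.01 |  |  | 7379394.04 | 4602640.73
X̄ = 7379394.04 / 50783.01 = 145.31 mm
Ȳ = 4602640.73 / 50783.01 = 90.63 mm

X̄ = 145.31 mm, Ȳ = 90.63 mm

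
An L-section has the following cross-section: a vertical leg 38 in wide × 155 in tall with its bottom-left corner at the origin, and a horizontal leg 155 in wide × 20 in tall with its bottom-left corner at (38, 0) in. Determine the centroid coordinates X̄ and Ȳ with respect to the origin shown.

vertical leg: A = 38 × 155 = 5890.00, centroid at (19.00, 77.50).
horizontal leg: A = 155 × 20 = 3100.00, centroid at (115.50, 10.00).
ΣA = 8990.00 in²
ΣAX̄ = (5890.00)(19.00) + (3100.00)(115.50) = 469960.00 in³
ΣAȲ = (5890.00)(77.50) + (3100.00)(10.00) = 487475.00 in³
X̄ = 469960.00 / 8990.00 = 52.28 in
Ȳ = 487475.00 / 8990.00 = 54.22 in

X̄ = 52.28 in, Ȳ = 54.22 in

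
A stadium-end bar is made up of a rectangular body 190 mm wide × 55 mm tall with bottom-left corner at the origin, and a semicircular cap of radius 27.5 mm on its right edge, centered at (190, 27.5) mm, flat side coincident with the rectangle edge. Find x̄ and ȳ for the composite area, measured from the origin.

x̄ = 105.89 mm, ȳ = 27.50 mm

rectangular body: A = 190 × 55 = 10450.00, centroid at (95.00, 27.50).
semicircular end: A = ½π·27.5² = 1187.91, centroid at (201.67, 27.50).
ΣA = 11637.91 mm², ΣAx̄ = 1232318.38 mm³, ΣAȳ = 320042.65 mm³.
x̄ = 1232318.38/11637.91 = 105.89 mm; ȳ = 320042.65/11637.91 = 27.50 mm.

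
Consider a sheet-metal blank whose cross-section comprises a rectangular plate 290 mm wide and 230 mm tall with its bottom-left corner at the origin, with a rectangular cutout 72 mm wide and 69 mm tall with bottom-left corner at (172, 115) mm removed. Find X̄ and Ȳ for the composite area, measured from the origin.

X̄ = 139.93 mm, Ȳ = 112.22 mm

Part | A | x̄ᵢ | ȳᵢ | A·x̄ᵢ | A·ȳᵢ
plate | 66700.00 | 145.00 | 115.00 | 9671500.00 | 7670500.00
hole | -4968.00 | 208.00 | 149.50 | -1033344.00 | -742716.00
Σ | 61732.00 |  |  | 8638156.00 | 6927784.00
X̄ = 8638156.00 / 61732.00 = 139.93 mm
Ȳ = 6927784.00 / 61732.00 = 112.22 mm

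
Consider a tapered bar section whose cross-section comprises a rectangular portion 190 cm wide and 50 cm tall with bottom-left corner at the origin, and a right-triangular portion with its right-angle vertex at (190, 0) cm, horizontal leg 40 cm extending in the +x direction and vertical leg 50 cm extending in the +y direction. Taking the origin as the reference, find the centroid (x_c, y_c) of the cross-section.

rectangular portion: A = 190 × 50 = 9500.00, centroid at (95.00, 25.00).
triangular portion: A = ½·40·50 = 1000.00, centroid at (203.33, 16.67).
ΣA = 10500.00 cm², ΣAx_c = 1105833.33 cm³, ΣAy_c = 254166.67 cm³.
x_c = 1105833.33/10500.00 = 105.32 cm; y_c = 254166.67/10500.00 = 24.21 cm.

x_c = 105.32 cm, y_c = 24.21 cm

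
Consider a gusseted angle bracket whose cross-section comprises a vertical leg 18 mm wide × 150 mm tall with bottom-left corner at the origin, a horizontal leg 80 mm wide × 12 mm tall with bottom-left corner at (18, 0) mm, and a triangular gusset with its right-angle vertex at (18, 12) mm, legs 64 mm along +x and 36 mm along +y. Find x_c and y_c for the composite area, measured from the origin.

vertical leg: A = 18 × 150 = 2700.00, centroid at (9.00, 75.00).
horizontal leg: A = 80 × 12 = 960.00, centroid at (58.00, 6.00).
gusset: A = ½·64·36 = 1152.00, centroid at (39.33, 24.00).
ΣA = 4812.00 mm²
ΣAx_c = (2700.00)(9.00) + (960.00)(58.00) + (1152.00)(39.33) = 125292.00 mm³
ΣAy_c = (2700.00)(75.00) + (960.00)(6.00) + (1152.00)(24.00) = 235908.00 mm³
x_c = 125292.00 / 4812.00 = 26.04 mm
y_c = 235908.00 / 4812.00 = 49.02 mm

x_c = 26.04 mm, y_c = 49.02 mm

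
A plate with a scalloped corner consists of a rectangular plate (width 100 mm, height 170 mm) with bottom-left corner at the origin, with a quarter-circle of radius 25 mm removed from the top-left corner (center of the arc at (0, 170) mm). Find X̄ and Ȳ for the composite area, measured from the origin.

X̄ = 51.17 mm, Ȳ = 82.79 mm

plate: A = 100 × 170 = 17000.00, centroid at (50.00, 85.00).
removed quarter-circle: A = −¼π·25² = -490.87, centroid at (10.61, 159.39).
ΣA = 16509.13 mm²
ΣAX̄ = (17000.00)(50.00) + (-490.87)(10.61) = 844791.67 mm³
ΣAȲ = (17000.00)(85.00) + (-490.87)(159.39) = 1366759.78 mm³
X̄ = 844791.67 / 16509.13 = 51.17 mm
Ȳ = 1366759.78 / 16509.13 = 82.79 mm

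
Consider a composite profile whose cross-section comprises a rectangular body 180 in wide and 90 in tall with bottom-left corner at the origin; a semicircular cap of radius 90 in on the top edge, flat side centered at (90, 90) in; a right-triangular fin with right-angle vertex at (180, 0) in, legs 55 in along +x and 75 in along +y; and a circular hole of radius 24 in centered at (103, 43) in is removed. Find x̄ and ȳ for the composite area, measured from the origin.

Part | A | x̄ᵢ | ȳᵢ | A·x̄ᵢ | A·ȳᵢ
rectangular body | 16200.00 | 90.00 | 45.00 | 1458000.00 | 729000.00
semicircular top | 12723.45 | 90.00 | 128.20 | 1145110.52 | 1631110.52
triangular fin | 2062.50 | 198.33 | 25.00 | 409062.50 | 51562.50
hole | -1809.56 | 103.00 | 43.00 | -186384.41 | -77810.97
Σ | 29176.39 |  |  | 2825788.61 | 2333862.06
x̄ = 2825788.61 / 29176.39 = 96.85 in
ȳ = 2333862.06 / 29176.39 = 79.99 in

x̄ = 96.85 in, ȳ = 79.99 in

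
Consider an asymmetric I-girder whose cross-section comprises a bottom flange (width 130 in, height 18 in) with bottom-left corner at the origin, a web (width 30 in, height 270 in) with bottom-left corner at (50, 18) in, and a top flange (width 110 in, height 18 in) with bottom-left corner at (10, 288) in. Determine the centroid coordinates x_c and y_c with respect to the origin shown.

x_c = 65.00 in, y_c = 148.83 in

bottom flange: A = 130 × 18 = 2340.00, centroid at (65.00, 9.00).
web: A = 30 × 270 = 8100.00, centroid at (65.00, 153.00).
top flange: A = 110 × 18 = 1980.00, centroid at (65.00, 297.00).
ΣA = 12420.00 in², ΣAx_c = 807300.00 in³, ΣAy_c = 1848420.00 in³.
x_c = 807300.00/12420.00 = 65.00 in; y_c = 1848420.00/12420.00 = 148.83 in.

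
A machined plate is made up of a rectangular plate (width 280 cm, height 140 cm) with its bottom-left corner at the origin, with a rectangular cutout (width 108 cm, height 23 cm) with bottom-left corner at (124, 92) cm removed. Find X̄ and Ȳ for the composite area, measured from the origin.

plate: A = 280 × 140 = 39200.00, centroid at (140.00, 70.00).
hole: A = −(108 × 23) = -2484.00, centroid at (178.00, 103.50).
ΣA = 36716.00 cm²
ΣAX̄ = (39200.00)(140.00) + (-2484.00)(178.00) = 5045848.00 cm³
ΣAȲ = (39200.00)(70.00) + (-2484.00)(103.50) = 2486906.00 cm³
X̄ = 5045848.00 / 36716.00 = 137.43 cm
Ȳ = 2486906.00 / 36716.00 = 67.73 cm

X̄ = 137.43 cm, Ȳ = 67.73 cm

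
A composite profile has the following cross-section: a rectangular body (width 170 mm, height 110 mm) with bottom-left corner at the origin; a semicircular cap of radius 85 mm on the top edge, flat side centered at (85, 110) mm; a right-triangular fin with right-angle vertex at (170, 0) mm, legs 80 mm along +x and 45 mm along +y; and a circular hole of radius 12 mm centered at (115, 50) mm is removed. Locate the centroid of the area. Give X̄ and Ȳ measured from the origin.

rectangular body: A = 170 × 110 = 18700.00, centroid at (85.00, 55.00).
semicircular top: A = ½π·85² = 11349.00, centroid at (85.00, 146.08).
triangular fin: A = ½·80·45 = 1800.00, centroid at (196.67, 15.00).
hole: A = −π·12² = -452.39, centroid at (115.00, 50.00).
ΣA = 31396.61 mm², ΣAX̄ = 2856140.52 mm³, ΣAȲ = 2690687.58 mm³.
X̄ = 2856140.52/31396.61 = 90.97 mm; Ȳ = 2690687.58/31396.61 = 85.70 mm.

X̄ = 90.97 mm, Ȳ = 85.70 mm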